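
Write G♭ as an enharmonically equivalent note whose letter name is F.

F#

Plain F sits 1 semitone below Gb, so on the letter F the same pitch needs a sharp: F#.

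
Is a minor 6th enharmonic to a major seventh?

No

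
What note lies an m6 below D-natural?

F#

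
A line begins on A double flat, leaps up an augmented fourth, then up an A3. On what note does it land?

An augmented fourth up from Abb is Db (letter D, 6 semitones up).
An augmented third up from Db is F# (letter F, 5 semitones up).

F#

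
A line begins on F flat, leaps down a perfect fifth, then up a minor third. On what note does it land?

Dbb

A perfect fifth down from Fb is Bbb (letter B, 7 semitones down).
A minor third up from Bbb is Dbb (letter D, 3 semitones up).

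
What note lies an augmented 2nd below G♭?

Fbb

G down a major second is F, so the target letter is F.
From Gb, an augmented second is 3 semitones down: Fbb.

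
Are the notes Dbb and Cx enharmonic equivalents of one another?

Two spellings are enharmonically equivalent only if they share a pitch class.
Here Dbb → 0, C## → 2; 0 ≠ 2, so they are not.

No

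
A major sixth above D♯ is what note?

B#

A sixth above D lands on the letter B.
A major sixth spans 9 semitones, so D# moves to pitch class 0. On the letter B that is B#.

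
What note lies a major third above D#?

A third above D lands on the letter F.
A major third spans 4 semitones, so D# moves to pitch class 7. On the letter F that is F##.

F##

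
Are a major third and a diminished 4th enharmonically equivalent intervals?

Yes

A major third spans 4 semitones; a diminished fourth spans 4.
They are enharmonically equivalent.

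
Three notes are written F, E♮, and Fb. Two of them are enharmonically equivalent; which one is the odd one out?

In 12-tone equal temperament, enharmonic equivalents share a pitch class. F is pitch class 5; E is pitch class 4; Fb is pitch class 4.
E and Fb share pitch class 4, while F is pitch class 5.

F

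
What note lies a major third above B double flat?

Db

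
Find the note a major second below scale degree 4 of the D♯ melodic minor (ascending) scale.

Scale degree 4 of D# melodic minor (ascending) is G#.
A major second (2 semitones) below G# lands on the letter F, giving F#.

F#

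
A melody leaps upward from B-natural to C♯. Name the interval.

major second

The letter names run B→C, a span of 1 letter step, so the interval is some kind of second.
B to C# is 2 semitones. A major second is 2, so 2 makes it major.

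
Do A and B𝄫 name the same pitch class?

Yes

A = pitch class 9 and Bbb = pitch class 9 — the same pitch class, so they are enharmonic equivalents.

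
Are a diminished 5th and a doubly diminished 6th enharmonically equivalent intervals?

A diminished fifth spans 6 semitones; a doubly diminished sixth spans 6.
They are enharmonically equivalent.

Yes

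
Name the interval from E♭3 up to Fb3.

minor second

The letter names run E→F, a span of 1 letter step, so the interval is some kind of second.
Eb to Fb is 1 semitone. A major second is 2, so 1 makes it minor.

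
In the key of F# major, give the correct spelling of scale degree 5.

C#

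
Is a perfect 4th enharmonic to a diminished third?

No

A perfect fourth spans 5 semitones; a diminished third spans 2.
The spans differ, so they are not enharmonic equivalents.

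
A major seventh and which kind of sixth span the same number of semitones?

doubly augmented

A major seventh spans 11 semitones.
A sixth spanning 11 semitones is doubly augmented (the major sixth is 9).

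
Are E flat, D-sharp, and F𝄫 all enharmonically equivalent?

Yes

Eb = pitch class 3 and D# = pitch class 3 and Fbb = pitch class 3 — the same pitch class, so they are enharmonic equivalents.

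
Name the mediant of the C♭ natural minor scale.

Degree 3 takes the letter 2 steps above C, which is E.
In natural minor, degree 3 sits 3 semitones above the tonic. Cb + 3 semitones is pitch class 2, spelled on E as Ebb.

Ebb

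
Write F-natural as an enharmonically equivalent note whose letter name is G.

F is pitch class 5. The letter G alone is pitch class 7.
To reach pitch class 5 from G requires an offset of -2 semitones, i.e. double flat: Gbb.

Gbb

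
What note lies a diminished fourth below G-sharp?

A fourth below G lands on the letter D.
A diminished fourth spans 4 semitones, so G# moves to pitch class 4. On the letter D that is D##.

D##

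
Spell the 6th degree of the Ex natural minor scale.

C##

Degree 6 takes the letter 5 steps above E, which is C.
In natural minor, degree 6 sits 8 semitones above the tonic. E## + 8 semitones is pitch class 2, spelled on C as C##.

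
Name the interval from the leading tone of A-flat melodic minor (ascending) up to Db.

The leading tone of Ab melodic minor (ascending) is G.
G up to Db: letters G→D make it a fifth; 6 semitones makes it diminished.

diminished fifth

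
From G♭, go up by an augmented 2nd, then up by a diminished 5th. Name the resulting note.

Eb

An augmented second up from Gb is A (letter A, 3 semitones up).
A diminished fifth up from A is Eb (letter E, 6 semitones up).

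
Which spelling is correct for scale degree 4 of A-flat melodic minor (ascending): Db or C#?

Each scale degree takes a distinct letter name. Degree 4 of a scale on A must use the letter D.
Db and C# are enharmonically the same pitch, but only Db uses the letter D, so it is the correct spelling here.

Db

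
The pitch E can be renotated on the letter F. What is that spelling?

Plain F sits 1 semitone above E, so on the letter F the same pitch needs a flat: Fb.

Fb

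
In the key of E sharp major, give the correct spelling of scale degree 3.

The E# major scale runs E# F## G## A# B# C## D##.
Degree 3 is G##.

G##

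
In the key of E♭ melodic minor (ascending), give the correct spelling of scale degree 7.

The Eb melodic minor (ascending) scale runs Eb F Gb Ab Bb C D.
Degree 7 is D.

D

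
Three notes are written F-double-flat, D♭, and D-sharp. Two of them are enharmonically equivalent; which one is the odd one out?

In 12-tone equal temperament, enharmonic equivalents share a pitch class. Fbb is pitch class 3; Db is pitch class 1; D# is pitch class 3.
Fbb and D# share pitch class 3, while Db is pitch class 1.

Db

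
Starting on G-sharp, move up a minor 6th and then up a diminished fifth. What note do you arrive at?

Bb

A minor sixth up from G# is E (letter E, 8 semitones up).
A diminished fifth up from E is Bb (letter B, 6 semitones up).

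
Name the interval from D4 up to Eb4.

Counting letters D–E gives a second.
D→Eb = 1 semitone, 1 narrower than the major second (2), so minor.

minor second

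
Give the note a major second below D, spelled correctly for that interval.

A second below D lands on the letter C.
A major second spans 2 semitones, so D moves to pitch class 0. On the letter C that is C.

C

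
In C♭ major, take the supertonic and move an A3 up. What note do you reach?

The supertonic of Cb major is Db.
An augmented third (5 semitones) above Db lands on the letter F, giving F#.

F#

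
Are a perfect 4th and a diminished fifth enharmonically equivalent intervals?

No

A perfect fourth spans 5 semitones; a diminished fifth spans 6.
The spans differ, so they are not enharmonic equivalents.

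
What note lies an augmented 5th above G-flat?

D

A fifth above G lands on the letter D.
An augmented fifth spans 8 semitones, so Gb moves to pitch class 2. On the letter D that is D.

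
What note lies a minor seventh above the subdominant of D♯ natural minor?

The subdominant of D# natural minor is G#.
A minor seventh (10 semitones) above G# lands on the letter F, giving F#.

F#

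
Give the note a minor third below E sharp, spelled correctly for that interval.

E down a major third is C, so the target letter is C.
From E#, a minor third is 3 semitones down: C##.

C##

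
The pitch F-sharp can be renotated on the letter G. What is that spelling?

Plain G sits 1 semitone above F#, so on the letter G the same pitch needs a flat: Gb.

Gb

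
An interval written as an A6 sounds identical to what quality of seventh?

minor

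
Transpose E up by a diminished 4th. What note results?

A fourth above E lands on the letter A.
A diminished fourth spans 4 semitones, so E moves to pitch class 8. On the letter A that is Ab.

Ab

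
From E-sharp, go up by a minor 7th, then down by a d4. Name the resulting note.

A minor seventh up from E# is D# (letter D, 10 semitones up).
A diminished fourth down from D# is A## (letter A, 4 semitones down).

A##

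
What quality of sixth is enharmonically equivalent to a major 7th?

doubly augmented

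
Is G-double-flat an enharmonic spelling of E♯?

Gbb = pitch class 5 and E# = pitch class 5 — the same pitch class, so they are enharmonic equivalents.

Yes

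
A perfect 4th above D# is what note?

G#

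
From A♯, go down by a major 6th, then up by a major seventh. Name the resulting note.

B#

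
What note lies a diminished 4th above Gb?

A fourth above G lands on the letter C.
A diminished fourth spans 4 semitones, so Gb moves to pitch class 10. On the letter C that is Cbb.

Cbb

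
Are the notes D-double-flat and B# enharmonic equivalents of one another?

Yes

Dbb is pitch class 0; B# is pitch class 0.
All spellings map to pitch class 0, so they are enharmonically equivalent.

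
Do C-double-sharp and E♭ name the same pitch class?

No

C## is pitch class 2; Eb is pitch class 3.
The pitch classes differ (2 vs. 3), so they are not enharmonic equivalents.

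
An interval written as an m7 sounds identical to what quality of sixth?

augmented

A minor seventh spans 10 semitones.
A sixth spanning 10 semitones is augmented (the major sixth is 9).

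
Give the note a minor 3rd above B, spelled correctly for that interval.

B up a major third is D#, so the target letter is D.
From B, a minor third is 3 semitones up: D.

D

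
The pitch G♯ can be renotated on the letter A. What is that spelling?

Ab

G# is pitch class 8. The letter A alone is pitch class 9.
To reach pitch class 8 from A requires an offset of -1 semitone, i.e. flat: Ab.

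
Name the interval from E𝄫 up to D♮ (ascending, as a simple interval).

augmented seventh

The letter names run E→D, a span of 6 letter steps, so the interval is some kind of seventh.
Ebb to D is 12 semitones. A major seventh is 11, so 12 makes it augmented.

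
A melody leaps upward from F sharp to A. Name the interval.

The letter names run F→A, a span of 2 letter steps, so the interval is some kind of third.
F# to A is 3 semitones. A major third is 4, so 3 makes it minor.

minor third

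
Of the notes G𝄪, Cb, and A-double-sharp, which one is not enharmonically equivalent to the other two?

G##

In 12-tone equal temperament, enharmonic equivalents share a pitch class. G## is pitch class 9; Cb is pitch class 11; A## is pitch class 11.
Cb and A## share pitch class 11, while G## is pitch class 9.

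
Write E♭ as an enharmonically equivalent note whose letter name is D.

D#

Eb is pitch class 3. The letter D alone is pitch class 2.
To reach pitch class 3 from D requires an offset of +1 semitone, i.e. sharp: D#.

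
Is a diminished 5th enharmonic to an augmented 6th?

A diminished fifth spans 6 semitones; an augmented sixth spans 10.
The spans differ, so they are not enharmonic equivalents.

No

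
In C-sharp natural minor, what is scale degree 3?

E

Degree 3 takes the letter 2 steps above C, which is E.
In natural minor, degree 3 sits 3 semitones above the tonic. C# + 3 semitones is pitch class 4, spelled on E as E.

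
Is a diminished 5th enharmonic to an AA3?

Yes

A diminished fifth spans 6 semitones; a doubly augmented third spans 6.
They are enharmonically equivalent.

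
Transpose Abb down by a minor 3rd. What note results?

A down a major third is F, so the target letter is F.
From Abb, a minor third is 3 semitones down: Fb.

Fb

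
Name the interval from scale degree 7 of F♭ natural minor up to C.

Scale degree 7 of Fb natural minor is Ebb.
Ebb up to C: letters E→C make it a sixth; 10 semitones makes it augmented.

augmented sixth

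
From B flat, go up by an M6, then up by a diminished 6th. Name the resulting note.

A major sixth up from Bb is G (letter G, 9 semitones up).
A diminished sixth up from G is Ebb (letter E, 7 semitones up).

Ebb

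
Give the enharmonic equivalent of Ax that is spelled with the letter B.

Plain B sits at the same pitch as A##, so on the letter B the same pitch needs a natural: B.

B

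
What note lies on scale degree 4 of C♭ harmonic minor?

The Cb harmonic minor scale runs Cb Db Ebb Fb Gb Abb Bb.
Degree 4 is Fb.

Fb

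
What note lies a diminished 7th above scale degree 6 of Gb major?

Scale degree 6 of Gb major is Eb.
A diminished seventh (9 semitones) above Eb lands on the letter D, giving Dbb.

Dbb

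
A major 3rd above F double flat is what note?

Abb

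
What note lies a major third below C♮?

C down a major third is Ab, so the target letter is A.
From C, a major third is 4 semitones down: Ab.

Ab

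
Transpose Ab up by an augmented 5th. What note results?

A fifth above A lands on the letter E.
An augmented fifth spans 8 semitones, so Ab moves to pitch class 4. On the letter E that is E.

E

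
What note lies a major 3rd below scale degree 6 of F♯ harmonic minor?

Scale degree 6 of F# harmonic minor is D.
A major third (4 semitones) below D lands on the letter B, giving Bb.

Bb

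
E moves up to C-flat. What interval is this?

diminished sixth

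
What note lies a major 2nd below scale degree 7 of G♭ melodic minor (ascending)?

Scale degree 7 of Gb melodic minor (ascending) is F.
A major second (2 semitones) below F lands on the letter E, giving Eb.

Eb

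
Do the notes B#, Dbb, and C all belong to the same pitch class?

B# = pitch class 0 and Dbb = pitch class 0 and C = pitch class 0 — the same pitch class, so they are enharmonic equivalents.

Yes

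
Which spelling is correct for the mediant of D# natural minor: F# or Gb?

F#

Each scale degree takes a distinct letter name. Degree 3 of a scale on D must use the letter F.
F# and Gb are enharmonically the same pitch, but only F# uses the letter F, so it is the correct spelling here.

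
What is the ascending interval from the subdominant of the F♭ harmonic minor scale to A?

augmented seventh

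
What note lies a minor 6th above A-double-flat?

A up a major sixth is F#, so the target letter is F.
From Abb, a minor sixth is 8 semitones up: Fbb.

Fbb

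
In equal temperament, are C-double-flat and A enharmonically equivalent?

Cbb is pitch class 10; A is pitch class 9.
The pitch classes differ (10 vs. 9), so they are not enharmonic equivalents.

No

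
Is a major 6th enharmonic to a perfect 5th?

No

A major sixth spans 9 semitones; a perfect fifth spans 7.
The spans differ, so they are not enharmonic equivalents.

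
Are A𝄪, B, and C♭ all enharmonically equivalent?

A## is pitch class 11; B is pitch class 11; Cb is pitch class 11.
All spellings map to pitch class 11, so they are enharmonically equivalent.

Yes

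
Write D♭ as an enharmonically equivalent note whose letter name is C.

C#

Plain C sits 1 semitone below Db, so on the letter C the same pitch needs a sharp: C#.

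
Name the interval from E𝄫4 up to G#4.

doubly augmented third

The letter names run E→G, a span of 2 letter steps, so the interval is some kind of third.
Ebb to G# is 6 semitones. A major third is 4, so 6 makes it doubly augmented.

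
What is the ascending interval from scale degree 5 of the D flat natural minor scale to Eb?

perfect fifth

Scale degree 5 of Db natural minor is Ab.
Ab up to Eb: letters A→E make it a fifth; 7 semitones makes it perfect.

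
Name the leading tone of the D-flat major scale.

Degree 7 takes the letter 6 steps above D, which is C.
In major, degree 7 sits 11 semitones above the tonic. Db + 11 semitones is pitch class 0, spelled on C as C.

C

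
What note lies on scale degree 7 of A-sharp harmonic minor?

G##

The A# harmonic minor scale runs A# B# C# D# E# F# G##.
Degree 7 is G##.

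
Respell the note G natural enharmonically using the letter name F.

G is pitch class 7. The letter F alone is pitch class 5.
To reach pitch class 7 from F requires an offset of +2 semitones, i.e. double sharp: F##.

F##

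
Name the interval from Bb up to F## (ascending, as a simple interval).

The letter names run B→F, a span of 4 letter steps, so the interval is some kind of fifth.
Bb to F## is 9 semitones. A perfect fifth is 7, so 9 makes it doubly augmented.

doubly augmented fifth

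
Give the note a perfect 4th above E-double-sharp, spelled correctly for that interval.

A##

A fourth above E lands on the letter A.
A perfect fourth spans 5 semitones, so E## moves to pitch class 11. On the letter A that is A##.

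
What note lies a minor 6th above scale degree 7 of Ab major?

Eb

Scale degree 7 of Ab major is G.
A minor sixth (8 semitones) above G lands on the letter E, giving Eb.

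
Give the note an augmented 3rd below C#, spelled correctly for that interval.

Ab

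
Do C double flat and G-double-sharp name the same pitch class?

Cbb is pitch class 10; G## is pitch class 9.
The pitch classes differ (10 vs. 9), so they are not enharmonic equivalents.

No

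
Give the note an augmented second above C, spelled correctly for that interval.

C up a major second is D, so the target letter is D.
From C, an augmented second is 3 semitones up: D#.

D#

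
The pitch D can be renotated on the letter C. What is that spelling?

C##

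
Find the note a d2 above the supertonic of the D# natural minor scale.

The supertonic of D# natural minor is E#.
A diminished second (0 semitones) above E# lands on the letter F, giving F.

F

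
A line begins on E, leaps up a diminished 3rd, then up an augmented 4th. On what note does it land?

A diminished third up from E is Gb (letter G, 2 semitones up).
An augmented fourth up from Gb is C (letter C, 6 semitones up).

C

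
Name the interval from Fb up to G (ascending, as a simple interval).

Counting letters F–G gives a second.
Fb→G = 3 semitones, 1 wider than the major second (2), so augmented.

augmented second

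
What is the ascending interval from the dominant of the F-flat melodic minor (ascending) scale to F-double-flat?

The dominant of Fb melodic minor (ascending) is Cb.
Cb up to Fbb: letters C→F make it a fourth; 4 semitones makes it diminished.

diminished fourth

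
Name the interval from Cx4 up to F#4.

diminished fourth

The letter names run C→F, a span of 3 letter steps, so the interval is some kind of fourth.
C## to F# is 4 semitones. A perfect fourth is 5, so 4 makes it diminished.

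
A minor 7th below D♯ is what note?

A seventh below D lands on the letter E.
A minor seventh spans 10 semitones, so D# moves to pitch class 5. On the letter E that is E#.

E#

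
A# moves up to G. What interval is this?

diminished seventh

The letter names run A→G, a span of 6 letter steps, so the interval is some kind of seventh.
A# to G is 9 semitones. A major seventh is 11, so 9 makes it diminished.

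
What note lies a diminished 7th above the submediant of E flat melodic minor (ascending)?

Bbb

The submediant of Eb melodic minor (ascending) is C.
A diminished seventh (9 semitones) above C lands on the letter B, giving Bbb.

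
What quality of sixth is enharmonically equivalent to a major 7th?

doubly augmented

A major seventh spans 11 semitones.
A sixth spanning 11 semitones is doubly augmented (the major sixth is 9).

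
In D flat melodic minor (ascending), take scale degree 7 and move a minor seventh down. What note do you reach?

Scale degree 7 of Db melodic minor (ascending) is C.
A minor seventh (10 semitones) below C lands on the letter D, giving D.

D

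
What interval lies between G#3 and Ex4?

Counting letters G–A–B–C–D–E gives a sixth.
G#→E## = 10 semitones, 1 wider than the major sixth (9), so augmented.

augmented sixth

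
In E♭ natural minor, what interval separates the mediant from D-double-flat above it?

diminished fifth

The mediant of Eb natural minor is Gb.
Gb up to Dbb: letters G→D make it a fifth; 6 semitones makes it diminished.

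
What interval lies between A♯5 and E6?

The letter names run A→E, a span of 4 letter steps, so the interval is some kind of fifth.
A# to E is 6 semitones. A perfect fifth is 7, so 6 makes it diminished.

diminished fifth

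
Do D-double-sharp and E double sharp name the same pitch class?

No

Two spellings are enharmonically equivalent only if they share a pitch class.
Here D## → 4, E## → 6; 4 ≠ 6, so they are not.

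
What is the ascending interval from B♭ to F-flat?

Counting letters B–C–D–E–F gives a fifth.
Bb→Fb = 6 semitones, 1 narrower than the perfect fifth (7), so diminished.

diminished fifth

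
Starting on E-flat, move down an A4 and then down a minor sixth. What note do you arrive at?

An augmented fourth down from Eb is Bbb (letter B, 6 semitones down).
A minor sixth down from Bbb is Db (letter D, 8 semitones down).

Db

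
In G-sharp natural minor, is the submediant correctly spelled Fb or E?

E

Each scale degree takes a distinct letter name. Degree 6 of a scale on G must use the letter E.
E and Fb are enharmonically the same pitch, but only E uses the letter E, so it is the correct spelling here.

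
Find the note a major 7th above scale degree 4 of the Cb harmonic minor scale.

Eb

Scale degree 4 of Cb harmonic minor is Fb.
A major seventh (11 semitones) above Fb lands on the letter E, giving Eb.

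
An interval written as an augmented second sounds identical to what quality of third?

An augmented second spans 3 semitones.
A third spanning 3 semitones is minor (the major third is 4).

minor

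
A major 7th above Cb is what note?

Bb

A seventh above C lands on the letter B.
A major seventh spans 11 semitones, so Cb moves to pitch class 10. On the letter B that is Bb.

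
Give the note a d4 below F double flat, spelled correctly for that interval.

Cb

F down a perfect fourth is C, so the target letter is C.
From Fbb, a diminished fourth is 4 semitones down: Cb.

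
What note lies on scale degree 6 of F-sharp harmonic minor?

Degree 6 takes the letter 5 steps above F, which is D.
In harmonic minor, degree 6 sits 8 semitones above the tonic. F# + 8 semitones is pitch class 2, spelled on D as D.

D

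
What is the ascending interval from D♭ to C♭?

The letter names run D→C, a span of 6 letter steps, so the interval is some kind of seventh.
Db to Cb is 10 semitones. A major seventh is 11, so 10 makes it minor.

minor seventh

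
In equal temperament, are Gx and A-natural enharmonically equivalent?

G## = pitch class 9 and A = pitch class 9 — the same pitch class, so they are enharmonic equivalents.

Yes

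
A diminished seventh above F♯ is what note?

Eb

F up a major seventh is E, so the target letter is E.
From F#, a diminished seventh is 9 semitones up: Eb.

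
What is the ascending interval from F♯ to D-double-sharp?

The letter names run F→D, a span of 5 letter steps, so the interval is some kind of sixth.
F# to D## is 10 semitones. A major sixth is 9, so 10 makes it augmented.

augmented sixth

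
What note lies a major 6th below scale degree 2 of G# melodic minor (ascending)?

Scale degree 2 of G# melodic minor (ascending) is A#.
A major sixth (9 semitones) below A# lands on the letter C, giving C#.

C#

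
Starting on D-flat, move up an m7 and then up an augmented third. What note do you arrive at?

A minor seventh up from Db is Cb (letter C, 10 semitones up).
An augmented third up from Cb is E (letter E, 5 semitones up).

E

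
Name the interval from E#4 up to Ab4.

doubly diminished fourth

The letter names run E→A, a span of 3 letter steps, so the interval is some kind of fourth.
E# to Ab is 3 semitones. A perfect fourth is 5, so 3 makes it doubly diminished.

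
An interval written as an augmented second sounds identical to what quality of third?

minor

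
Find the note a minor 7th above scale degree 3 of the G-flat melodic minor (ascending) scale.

Abb

Scale degree 3 of Gb melodic minor (ascending) is Bbb.
A minor seventh (10 semitones) above Bbb lands on the letter A, giving Abb.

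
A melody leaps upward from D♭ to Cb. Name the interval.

The letter names run D→C, a span of 6 letter steps, so the interval is some kind of seventh.
Db to Cb is 10 semitones. A major seventh is 11, so 10 makes it minor.

minor seventh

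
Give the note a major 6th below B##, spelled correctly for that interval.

B down a major sixth is D, so the target letter is D.
From B##, a major sixth is 9 semitones down: D##.

D##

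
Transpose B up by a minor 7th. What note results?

A

B up a major seventh is A#, so the target letter is A.
From B, a minor seventh is 10 semitones up: A.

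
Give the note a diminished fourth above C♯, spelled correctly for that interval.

C up a perfect fourth is F, so the target letter is F.
From C#, a diminished fourth is 4 semitones up: F.

F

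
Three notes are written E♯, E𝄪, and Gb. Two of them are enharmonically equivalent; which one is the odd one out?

E#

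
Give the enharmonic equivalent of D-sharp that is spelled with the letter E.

Eb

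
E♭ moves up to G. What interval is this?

major third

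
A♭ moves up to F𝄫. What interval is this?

The letter names run A→F, a span of 5 letter steps, so the interval is some kind of sixth.
Ab to Fbb is 7 semitones. A major sixth is 9, so 7 makes it diminished.

diminished sixth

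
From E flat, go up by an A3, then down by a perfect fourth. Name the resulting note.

D#

An augmented third up from Eb is G# (letter G, 5 semitones up).
A perfect fourth down from G# is D# (letter D, 5 semitones down).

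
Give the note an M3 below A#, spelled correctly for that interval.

A third below A lands on the letter F.
A major third spans 4 semitones, so A# moves to pitch class 6. On the letter F that is F#.

F#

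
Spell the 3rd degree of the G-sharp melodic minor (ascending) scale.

B

The G# melodic minor (ascending) scale runs G# A# B C# D# E# F##.
Degree 3 is B.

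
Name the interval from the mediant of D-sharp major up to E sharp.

The mediant of D# major is F##.
F## up to E#: letters F→E make it a seventh; 10 semitones makes it minor.

minor seventh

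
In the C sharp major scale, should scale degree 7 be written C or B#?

Each scale degree takes a distinct letter name. Degree 7 of a scale on C must use the letter B.
B# and C are enharmonically the same pitch, but only B# uses the letter B, so it is the correct spelling here.

B#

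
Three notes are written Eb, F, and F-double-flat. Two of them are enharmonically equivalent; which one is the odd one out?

F

In 12-tone equal temperament, enharmonic equivalents share a pitch class. Eb is pitch class 3; F is pitch class 5; Fbb is pitch class 3.
Eb and Fbb share pitch class 3, while F is pitch class 5.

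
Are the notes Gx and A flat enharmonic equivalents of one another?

Two spellings are enharmonically equivalent only if they share a pitch class.
Here G## → 9, Ab → 8; 8 ≠ 9, so they are not.

No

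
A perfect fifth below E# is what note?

A fifth below E lands on the letter A.
A perfect fifth spans 7 semitones, so E# moves to pitch class 10. On the letter A that is A#.

A#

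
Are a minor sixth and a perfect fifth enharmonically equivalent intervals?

A minor sixth spans 8 semitones; a perfect fifth spans 7.
The spans differ, so they are not enharmonic equivalents.

No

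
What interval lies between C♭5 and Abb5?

minor sixth

Counting letters C–D–E–F–G–A gives a sixth.
Cb→Abb = 8 semitones, 1 narrower than the major sixth (9), so minor.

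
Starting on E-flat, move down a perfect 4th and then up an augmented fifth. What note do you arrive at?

F#

A perfect fourth down from Eb is Bb (letter B, 5 semitones down).
An augmented fifth up from Bb is F# (letter F, 8 semitones up).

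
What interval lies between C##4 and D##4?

major second

Counting letters C–D gives a second.
C##→D## = 2 semitones, exactly the major second.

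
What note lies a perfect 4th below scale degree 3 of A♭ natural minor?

Gb

Scale degree 3 of Ab natural minor is Cb.
A perfect fourth (5 semitones) below Cb lands on the letter G, giving Gb.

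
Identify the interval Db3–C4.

Counting letters D–E–F–G–A–B–C gives a seventh.
Db→C = 11 semitones, exactly the major seventh.

major seventh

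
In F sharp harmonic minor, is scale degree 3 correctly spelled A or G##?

A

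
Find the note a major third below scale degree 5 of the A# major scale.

C#

Scale degree 5 of A# major is E#.
A major third (4 semitones) below E# lands on the letter C, giving C#.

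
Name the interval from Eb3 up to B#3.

doubly augmented fifth

The letter names run E→B, a span of 4 letter steps, so the interval is some kind of fifth.
Eb to B# is 9 semitones. A perfect fifth is 7, so 9 makes it doubly augmented.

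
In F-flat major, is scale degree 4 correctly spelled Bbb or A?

Each scale degree takes a distinct letter name. Degree 4 of a scale on F must use the letter B.
Bbb and A are enharmonically the same pitch, but only Bbb uses the letter B, so it is the correct spelling here.

Bbb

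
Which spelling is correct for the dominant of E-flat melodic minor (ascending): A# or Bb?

Each scale degree takes a distinct letter name. Degree 5 of a scale on E must use the letter B.
Bb and A# are enharmonically the same pitch, but only Bb uses the letter B, so it is the correct spelling here.

Bb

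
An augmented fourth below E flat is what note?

Bbb

A fourth below E lands on the letter B.
An augmented fourth spans 6 semitones, so Eb moves to pitch class 9. On the letter B that is Bbb.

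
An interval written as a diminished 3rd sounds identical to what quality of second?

A diminished third spans 2 semitones.
A second spanning 2 semitones is major (the major second is 2).

major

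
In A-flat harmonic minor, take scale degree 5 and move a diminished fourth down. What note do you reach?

B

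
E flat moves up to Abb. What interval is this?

The letter names run E→A, a span of 3 letter steps, so the interval is some kind of fourth.
Eb to Abb is 4 semitones. A perfect fourth is 5, so 4 makes it diminished.

diminished fourth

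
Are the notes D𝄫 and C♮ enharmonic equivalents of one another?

Yes

Dbb = pitch class 0 and C = pitch class 0 — the same pitch class, so they are enharmonic equivalents.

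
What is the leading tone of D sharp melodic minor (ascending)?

C##

The D# melodic minor (ascending) scale runs D# E# F# G# A# B# C##.
Degree 7 is C##.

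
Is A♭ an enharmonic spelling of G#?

Yes

Ab = pitch class 8 and G# = pitch class 8 — the same pitch class, so they are enharmonic equivalents.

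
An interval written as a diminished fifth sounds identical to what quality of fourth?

A diminished fifth spans 6 semitones.
A fourth spanning 6 semitones is augmented (the perfect fourth is 5).

augmented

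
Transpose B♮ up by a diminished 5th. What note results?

B up a perfect fifth is F#, so the target letter is F.
From B, a diminished fifth is 6 semitones up: F.

F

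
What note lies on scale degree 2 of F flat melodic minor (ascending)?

Gb

The Fb melodic minor (ascending) scale runs Fb Gb Abb Bbb Cb Db Eb.
Degree 2 is Gb.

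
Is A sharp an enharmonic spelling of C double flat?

Yes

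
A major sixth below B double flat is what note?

Dbb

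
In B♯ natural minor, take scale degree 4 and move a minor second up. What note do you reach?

Scale degree 4 of B# natural minor is E#.
A minor second (1 semitone) above E# lands on the letter F, giving F#.

F#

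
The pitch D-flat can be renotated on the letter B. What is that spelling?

Db is pitch class 1. The letter B alone is pitch class 11.
To reach pitch class 1 from B requires an offset of +2 semitones, i.e. double sharp: B##.

B##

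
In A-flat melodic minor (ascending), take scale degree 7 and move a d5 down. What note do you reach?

Scale degree 7 of Ab melodic minor (ascending) is G.
A diminished fifth (6 semitones) below G lands on the letter C, giving C#.

C#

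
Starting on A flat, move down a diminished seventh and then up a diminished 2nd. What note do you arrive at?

Cb

A diminished seventh down from Ab is B (letter B, 9 semitones down).
A diminished second up from B is Cb (letter C, 0 semitones up).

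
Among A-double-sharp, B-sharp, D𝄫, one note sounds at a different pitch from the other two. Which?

In 12-tone equal temperament, enharmonic equivalents share a pitch class. A## is pitch class 11; B# is pitch class 0; Dbb is pitch class 0.
B# and Dbb share pitch class 0, while A## is pitch class 11.

A##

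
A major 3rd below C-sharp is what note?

A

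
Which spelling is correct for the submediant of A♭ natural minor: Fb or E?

Each scale degree takes a distinct letter name. Degree 6 of a scale on A must use the letter F.
Fb and E are enharmonically the same pitch, but only Fb uses the letter F, so it is the correct spelling here.

Fb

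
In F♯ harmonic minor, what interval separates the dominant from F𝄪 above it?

The dominant of F# harmonic minor is C#.
C# up to F##: letters C→F make it a fourth; 6 semitones makes it augmented.

augmented fourth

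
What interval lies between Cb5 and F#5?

Counting letters C–D–E–F gives a fourth.
Cb→F# = 7 semitones, 2 wider than the perfect fourth (5), so doubly augmented.

doubly augmented fourth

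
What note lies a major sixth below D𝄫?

D down a major sixth is F, so the target letter is F.
From Dbb, a major sixth is 9 semitones down: Fbb.

Fbb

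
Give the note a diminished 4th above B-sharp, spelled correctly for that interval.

B up a perfect fourth is E, so the target letter is E.
From B#, a diminished fourth is 4 semitones up: E.

E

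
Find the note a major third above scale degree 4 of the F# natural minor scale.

D#

Scale degree 4 of F# natural minor is B.
A major third (4 semitones) above B lands on the letter D, giving D#.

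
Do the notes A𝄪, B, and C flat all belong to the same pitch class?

A## = pitch class 11 and B = pitch class 11 and Cb = pitch class 11 — the same pitch class, so they are enharmonic equivalents.

Yes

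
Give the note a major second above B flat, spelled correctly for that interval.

B up a major second is C#, so the target letter is C.
From Bb, a major second is 2 semitones up: C.

C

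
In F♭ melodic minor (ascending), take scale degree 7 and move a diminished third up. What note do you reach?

Scale degree 7 of Fb melodic minor (ascending) is Eb.
A diminished third (2 semitones) above Eb lands on the letter G, giving Gbb.

Gbb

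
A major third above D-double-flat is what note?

Fb

D up a major third is F#, so the target letter is F.
From Dbb, a major third is 4 semitones up: Fb.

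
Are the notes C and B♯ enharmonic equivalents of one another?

Yes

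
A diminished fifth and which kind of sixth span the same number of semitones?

doubly diminished

A diminished fifth spans 6 semitones.
A sixth spanning 6 semitones is doubly diminished (the major sixth is 9).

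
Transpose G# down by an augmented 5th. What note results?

G down a perfect fifth is C, so the target letter is C.
From G#, an augmented fifth is 8 semitones down: C.

C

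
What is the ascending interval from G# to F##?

Counting letters G–A–B–C–D–E–F gives a seventh.
G#→F## = 11 semitones, exactly the major seventh.

major seventh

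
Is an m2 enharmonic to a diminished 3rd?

A minor second spans 1 semitone; a diminished third spans 2.
The spans differ, so they are not enharmonic equivalents.

No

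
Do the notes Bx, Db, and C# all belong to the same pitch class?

Yes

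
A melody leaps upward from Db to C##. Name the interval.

The letter names run D→C, a span of 6 letter steps, so the interval is some kind of seventh.
Db to C## is 13 semitones. A major seventh is 11, so 13 makes it doubly augmented.

doubly augmented seventh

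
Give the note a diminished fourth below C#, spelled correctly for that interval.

G##

C down a perfect fourth is G, so the target letter is G.
From C#, a diminished fourth is 4 semitones down: G##.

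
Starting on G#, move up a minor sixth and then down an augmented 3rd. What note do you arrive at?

A minor sixth up from G# is E (letter E, 8 semitones up).
An augmented third down from E is Cb (letter C, 5 semitones down).

Cb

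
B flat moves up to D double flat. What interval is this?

Counting letters B–C–D gives a third.
Bb→Dbb = 2 semitones, 2 narrower than the major third (4), so diminished.

diminished third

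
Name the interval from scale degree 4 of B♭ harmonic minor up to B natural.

augmented fifth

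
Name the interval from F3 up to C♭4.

diminished fifth

The letter names run F→C, a span of 4 letter steps, so the interval is some kind of fifth.
F to Cb is 6 semitones. A perfect fifth is 7, so 6 makes it diminished.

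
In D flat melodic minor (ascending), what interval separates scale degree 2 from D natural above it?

Scale degree 2 of Db melodic minor (ascending) is Eb.
Eb up to D: letters E→D make it a seventh; 11 semitones makes it major.

major seventh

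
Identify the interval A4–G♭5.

diminished seventh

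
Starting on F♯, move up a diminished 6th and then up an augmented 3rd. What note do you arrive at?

A diminished sixth up from F# is Db (letter D, 7 semitones up).
An augmented third up from Db is F# (letter F, 5 semitones up).

F#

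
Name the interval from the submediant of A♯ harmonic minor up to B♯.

augmented fourth

The submediant of A# harmonic minor is F#.
F# up to B#: letters F→B make it a fourth; 6 semitones makes it augmented.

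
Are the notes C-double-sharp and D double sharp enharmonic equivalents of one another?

No

C## is pitch class 2; D## is pitch class 4.
The pitch classes differ (2 vs. 4), so they are not enharmonic equivalents.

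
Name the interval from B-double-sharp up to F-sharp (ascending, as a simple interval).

doubly diminished fifth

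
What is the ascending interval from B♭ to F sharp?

augmented fifth

The letter names run B→F, a span of 4 letter steps, so the interval is some kind of fifth.
Bb to F# is 8 semitones. A perfect fifth is 7, so 8 makes it augmented.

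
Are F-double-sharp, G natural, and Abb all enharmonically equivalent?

Yes

F## is pitch class 7; G is pitch class 7; Abb is pitch class 7.
All spellings map to pitch class 7, so they are enharmonically equivalent.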